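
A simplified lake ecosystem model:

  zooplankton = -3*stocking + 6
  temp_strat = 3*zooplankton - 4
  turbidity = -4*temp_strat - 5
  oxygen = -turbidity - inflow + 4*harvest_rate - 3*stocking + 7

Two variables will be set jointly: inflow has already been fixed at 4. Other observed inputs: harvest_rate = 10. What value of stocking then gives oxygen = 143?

With inflow held at 4:
Substituting into the temp_strat equation gives temp_strat = -9*stocking + 14.
Substituting into the turbidity equation gives turbidity = 36*stocking - 61.
Substituting into the oxygen equation gives oxygen = -39*stocking + 104.
Solve -39*stocking + 104 = 143: stocking = (143 - 104) / -39 = -1.

stocking = -1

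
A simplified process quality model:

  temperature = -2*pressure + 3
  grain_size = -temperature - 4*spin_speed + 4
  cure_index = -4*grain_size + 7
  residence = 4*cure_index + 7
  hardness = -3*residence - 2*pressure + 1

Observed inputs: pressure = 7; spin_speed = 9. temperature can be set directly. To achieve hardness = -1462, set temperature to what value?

temperature = -4

Intervening on temperature fixes its value directly, overriding its dependence on pressure.
Substituting into the grain_size equation gives grain_size = -temperature - 32.
So cure_index = 4*temperature + 135.
residence becomes 16*temperature + 547.
Substituting into the hardness equation gives hardness = -48*temperature - 1654.
Solve -48*temperature - 1654 = -1462: temperature = (-1462 + 1654) / -48 = -4.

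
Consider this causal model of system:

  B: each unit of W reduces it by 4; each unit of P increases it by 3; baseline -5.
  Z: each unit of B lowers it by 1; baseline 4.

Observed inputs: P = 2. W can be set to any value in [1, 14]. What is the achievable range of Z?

7 to 59

Substituting into the B equation gives B = -4*W + 1.
Substituting into the Z equation gives Z = 4*W + 3.
Linear in W, so extremes are at the endpoints: W = 1 gives Z = 7; W = 14 gives Z = 59.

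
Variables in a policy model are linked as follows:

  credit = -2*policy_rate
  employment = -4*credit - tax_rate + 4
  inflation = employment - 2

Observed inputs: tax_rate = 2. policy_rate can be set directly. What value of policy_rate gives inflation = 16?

Substituting into the employment equation gives employment = 8*policy_rate + 2.
Substituting into the inflation equation gives inflation = 8*policy_rate.
Solve 8*policy_rate = 16: policy_rate = 16 / 8 = 2.

policy_rate = 2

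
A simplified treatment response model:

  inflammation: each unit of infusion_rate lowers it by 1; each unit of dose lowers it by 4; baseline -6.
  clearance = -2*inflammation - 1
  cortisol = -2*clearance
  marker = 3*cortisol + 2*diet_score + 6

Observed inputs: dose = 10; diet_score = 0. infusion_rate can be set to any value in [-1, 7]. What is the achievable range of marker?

-624 to -528

Substituting into the inflammation equation gives inflammation = -infusion_rate - 46.
clearance becomes 2*infusion_rate + 91.
Substituting into the cortisol equation gives cortisol = -4*infusion_rate - 182.
This gives marker = -12*infusion_rate - 540.
Linear in infusion_rate, so extremes are at the endpoints: infusion_rate = -1 gives marker = -528; infusion_rate = 7 gives marker = -624.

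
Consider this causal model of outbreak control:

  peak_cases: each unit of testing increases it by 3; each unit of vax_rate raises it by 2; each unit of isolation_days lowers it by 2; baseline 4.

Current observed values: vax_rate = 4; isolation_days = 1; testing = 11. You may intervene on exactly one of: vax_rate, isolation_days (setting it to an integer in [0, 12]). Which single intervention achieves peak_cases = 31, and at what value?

Intervening on vax_rate: peak_cases = 2*vax_rate + 35. Reaching 31 requires vax_rate = -2, outside [0, 12].
Intervening on isolation_days: with other inputs at their observed values, peak_cases = -2*isolation_days + 45. Solving for 31 gives isolation_days = 7, within [0, 12].

set isolation_days = 7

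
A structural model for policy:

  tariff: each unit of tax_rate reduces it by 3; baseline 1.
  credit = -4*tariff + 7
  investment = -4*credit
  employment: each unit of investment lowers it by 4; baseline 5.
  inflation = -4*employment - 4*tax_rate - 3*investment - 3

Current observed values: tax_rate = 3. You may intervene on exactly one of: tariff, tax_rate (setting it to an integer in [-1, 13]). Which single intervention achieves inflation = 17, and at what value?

set tariff = 2

Intervening on tariff: with other inputs at their observed values, inflation = 208*tariff - 399. Solving for 17 gives tariff = 2, within [-1, 13].
Intervening on tax_rate: inflation = -628*tax_rate - 179. Reaching 17 requires tax_rate = -49/157, not an integer.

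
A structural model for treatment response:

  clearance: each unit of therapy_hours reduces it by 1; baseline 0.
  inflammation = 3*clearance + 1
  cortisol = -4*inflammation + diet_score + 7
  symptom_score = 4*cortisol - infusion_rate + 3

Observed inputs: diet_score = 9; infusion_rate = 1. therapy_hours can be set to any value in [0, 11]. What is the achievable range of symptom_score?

Substituting into the inflammation equation gives inflammation = -3*therapy_hours + 1.
Substituting into the cortisol equation gives cortisol = 12*therapy_hours + 12.
Substituting into the symptom_score equation gives symptom_score = 48*therapy_hours + 50.
Linear in therapy_hours, so extremes are at the endpoints: therapy_hours = 0 gives symptom_score = 50; therapy_hours = 11 gives symptom_score = 578.

50 to 578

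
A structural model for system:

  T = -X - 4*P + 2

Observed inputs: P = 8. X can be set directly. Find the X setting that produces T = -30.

X = 0

Substituting into the T equation gives T = -X - 30.
Solve -X - 30 = -30: X = (-30 + 30) / -1 = 0.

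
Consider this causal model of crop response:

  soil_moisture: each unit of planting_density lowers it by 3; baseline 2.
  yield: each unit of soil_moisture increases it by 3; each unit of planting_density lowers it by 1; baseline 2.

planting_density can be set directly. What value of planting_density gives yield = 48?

planting_density = -4

Substituting into the yield equation gives yield = -10*planting_density + 8.
Solve -10*planting_density + 8 = 48: planting_density = (48 - 8) / -10 = -4.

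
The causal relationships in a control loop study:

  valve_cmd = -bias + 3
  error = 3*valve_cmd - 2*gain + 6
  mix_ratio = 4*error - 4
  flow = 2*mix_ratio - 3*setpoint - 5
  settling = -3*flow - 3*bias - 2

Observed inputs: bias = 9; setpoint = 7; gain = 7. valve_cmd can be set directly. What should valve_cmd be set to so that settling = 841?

Intervening on valve_cmd fixes its value directly, overriding its dependence on bias.
Substituting into the error equation gives error = 3*valve_cmd - 8.
mix_ratio becomes 12*valve_cmd - 36.
Substituting into the flow equation gives flow = 24*valve_cmd - 98.
settling becomes -72*valve_cmd + 265.
Solve -72*valve_cmd + 265 = 841: valve_cmd = (841 - 265) / -72 = -8.

valve_cmd = -8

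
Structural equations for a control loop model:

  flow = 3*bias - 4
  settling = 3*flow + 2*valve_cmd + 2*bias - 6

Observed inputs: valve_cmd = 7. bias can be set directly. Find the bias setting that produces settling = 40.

Substituting into the settling equation gives settling = 11*bias - 4.
Solve 11*bias - 4 = 40: bias = (40 + 4) / 11 = 4.

bias = 4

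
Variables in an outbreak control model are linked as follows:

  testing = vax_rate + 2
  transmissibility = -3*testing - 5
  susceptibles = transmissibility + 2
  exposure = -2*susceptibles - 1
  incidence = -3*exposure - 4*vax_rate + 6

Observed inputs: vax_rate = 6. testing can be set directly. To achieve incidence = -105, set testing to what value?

Intervening on testing fixes its value directly, overriding its dependence on vax_rate.
Substituting into the susceptibles equation gives susceptibles = -3*testing - 3.
Substituting into the exposure equation gives exposure = 6*testing + 5.
incidence becomes -18*testing - 33.
Solve -18*testing - 33 = -105: testing = (-105 + 33) / -18 = 4.

testing = 4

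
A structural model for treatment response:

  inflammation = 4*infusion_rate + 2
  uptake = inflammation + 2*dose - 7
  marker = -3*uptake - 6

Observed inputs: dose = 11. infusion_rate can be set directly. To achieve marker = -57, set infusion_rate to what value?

infusion_rate = 0

Substituting into the uptake equation gives uptake = 4*infusion_rate + 17.
Substituting into the marker equation gives marker = -12*infusion_rate - 57.
Solve -12*infusion_rate - 57 = -57: infusion_rate = (-57 + 57) / -12 = 0.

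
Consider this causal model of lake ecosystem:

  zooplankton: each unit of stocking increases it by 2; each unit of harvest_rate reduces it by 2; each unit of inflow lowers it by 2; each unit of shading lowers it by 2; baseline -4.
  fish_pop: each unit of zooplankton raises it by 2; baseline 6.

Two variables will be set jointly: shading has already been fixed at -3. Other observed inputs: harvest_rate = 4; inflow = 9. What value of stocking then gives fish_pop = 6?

With shading held at -3:
Substituting into the zooplankton equation gives zooplankton = 2*stocking - 24.
So fish_pop = 4*stocking - 42.
Solve 4*stocking - 42 = 6: stocking = (6 + 42) / 4 = 12.

stocking = 12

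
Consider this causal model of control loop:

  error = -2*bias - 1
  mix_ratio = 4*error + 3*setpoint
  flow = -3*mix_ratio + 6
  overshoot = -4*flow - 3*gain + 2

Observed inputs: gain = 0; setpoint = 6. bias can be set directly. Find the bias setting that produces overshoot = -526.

Substituting into the mix_ratio equation gives mix_ratio = -8*bias + 14.
This gives flow = 24*bias - 36.
overshoot becomes -96*bias + 146.
Solve -96*bias + 146 = -526: bias = (-526 - 146) / -96 = 7.

bias = 7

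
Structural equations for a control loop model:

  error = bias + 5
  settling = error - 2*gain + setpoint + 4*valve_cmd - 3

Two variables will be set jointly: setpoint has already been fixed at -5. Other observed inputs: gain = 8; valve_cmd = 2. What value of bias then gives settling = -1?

bias = 10

With setpoint held at -5:
Substituting into the settling equation gives settling = bias - 11.
Solve bias - 11 = -1: bias = (-1 + 11) / 1 = 10.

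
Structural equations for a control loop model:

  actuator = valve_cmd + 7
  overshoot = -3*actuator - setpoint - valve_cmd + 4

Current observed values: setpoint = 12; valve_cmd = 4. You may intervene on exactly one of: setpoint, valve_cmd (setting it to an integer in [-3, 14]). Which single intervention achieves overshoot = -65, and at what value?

Intervening on setpoint: overshoot = -setpoint - 33. Reaching -65 requires setpoint = 32, outside [-3, 14].
Intervening on valve_cmd: with other inputs at their observed values, overshoot = -4*valve_cmd - 29. Solving for -65 gives valve_cmd = 9, within [-3, 14].

set valve_cmd = 9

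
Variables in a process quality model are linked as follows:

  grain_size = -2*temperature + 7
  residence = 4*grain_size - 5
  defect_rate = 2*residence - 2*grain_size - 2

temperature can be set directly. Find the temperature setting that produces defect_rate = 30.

temperature = 0

Substituting into the residence equation gives residence = -8*temperature + 23.
This gives defect_rate = -12*temperature + 30.
Solve -12*temperature + 30 = 30: temperature = (30 - 30) / -12 = 0.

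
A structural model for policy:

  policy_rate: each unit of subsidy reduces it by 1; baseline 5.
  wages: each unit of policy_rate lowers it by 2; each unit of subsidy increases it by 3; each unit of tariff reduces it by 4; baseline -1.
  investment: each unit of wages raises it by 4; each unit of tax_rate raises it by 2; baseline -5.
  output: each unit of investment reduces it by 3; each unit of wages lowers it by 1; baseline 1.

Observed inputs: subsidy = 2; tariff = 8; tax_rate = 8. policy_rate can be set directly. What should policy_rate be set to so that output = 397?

Intervening on policy_rate fixes its value directly, overriding its dependence on subsidy.
Substituting into the wages equation gives wages = -2*policy_rate - 27.
Substituting into the investment equation gives investment = -8*policy_rate - 97.
Substituting into the output equation gives output = 26*policy_rate + 319.
Solve 26*policy_rate + 319 = 397: policy_rate = (397 - 319) / 26 = 3.

policy_rate = 3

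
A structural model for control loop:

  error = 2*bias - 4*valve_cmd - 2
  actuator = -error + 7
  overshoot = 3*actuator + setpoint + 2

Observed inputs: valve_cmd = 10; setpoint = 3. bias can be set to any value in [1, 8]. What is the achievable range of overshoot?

104 to 146

Substituting into the error equation gives error = 2*bias - 42.
actuator becomes -2*bias + 49.
This gives overshoot = -6*bias + 152.
Linear in bias, so extremes are at the endpoints: bias = 1 gives overshoot = 146; bias = 8 gives overshoot = 104.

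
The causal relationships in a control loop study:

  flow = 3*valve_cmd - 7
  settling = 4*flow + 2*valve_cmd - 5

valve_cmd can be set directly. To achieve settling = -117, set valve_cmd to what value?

valve_cmd = -6

Substituting into the settling equation gives settling = 14*valve_cmd - 33.
Solve 14*valve_cmd - 33 = -117: valve_cmd = (-117 + 33) / 14 = -6.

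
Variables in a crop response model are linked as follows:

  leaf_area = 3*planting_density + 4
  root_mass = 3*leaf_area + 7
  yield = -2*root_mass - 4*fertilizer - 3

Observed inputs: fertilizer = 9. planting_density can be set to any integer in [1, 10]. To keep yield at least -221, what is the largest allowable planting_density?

planting_density = 8

Substituting into the root_mass equation gives root_mass = 9*planting_density + 19.
Substituting into the yield equation gives yield = -18*planting_density - 77.
Require -18*planting_density - 77 ≥ -221, so planting_density ≤ 8.
The largest integer in [1, 10] satisfying this is 8.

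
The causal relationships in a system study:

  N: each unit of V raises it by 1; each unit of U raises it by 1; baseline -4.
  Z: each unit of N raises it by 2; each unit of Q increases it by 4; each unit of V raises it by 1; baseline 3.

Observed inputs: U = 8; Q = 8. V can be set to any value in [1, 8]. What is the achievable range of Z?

Substituting into the N equation gives N = V + 4.
Substituting into the Z equation gives Z = 3*V + 43.
Linear in V, so extremes are at the endpoints: V = 1 gives Z = 46; V = 8 gives Z = 67.

46 to 67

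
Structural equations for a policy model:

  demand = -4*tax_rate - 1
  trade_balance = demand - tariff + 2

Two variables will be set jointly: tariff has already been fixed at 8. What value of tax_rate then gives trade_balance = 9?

tax_rate = -4

With tariff held at 8:
Substituting into the trade_balance equation gives trade_balance = -4*tax_rate - 7.
Solve -4*tax_rate - 7 = 9: tax_rate = (9 + 7) / -4 = -4.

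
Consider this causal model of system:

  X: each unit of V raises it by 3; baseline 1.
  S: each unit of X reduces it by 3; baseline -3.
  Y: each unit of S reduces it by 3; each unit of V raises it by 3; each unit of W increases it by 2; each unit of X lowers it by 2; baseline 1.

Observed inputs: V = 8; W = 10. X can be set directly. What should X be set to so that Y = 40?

X = -2

Intervening on X fixes its value directly, overriding its dependence on V.
Substituting into the Y equation gives Y = 7*X + 54.
Solve 7*X + 54 = 40: X = (40 - 54) / 7 = -2.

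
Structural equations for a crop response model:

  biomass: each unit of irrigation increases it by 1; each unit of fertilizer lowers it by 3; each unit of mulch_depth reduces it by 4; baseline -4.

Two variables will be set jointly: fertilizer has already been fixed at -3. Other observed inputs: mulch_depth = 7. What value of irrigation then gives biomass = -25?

irrigation = -2

With fertilizer held at -3:
Substituting into the biomass equation gives biomass = irrigation - 23.
Solve irrigation - 23 = -25: irrigation = (-25 + 23) / 1 = -2.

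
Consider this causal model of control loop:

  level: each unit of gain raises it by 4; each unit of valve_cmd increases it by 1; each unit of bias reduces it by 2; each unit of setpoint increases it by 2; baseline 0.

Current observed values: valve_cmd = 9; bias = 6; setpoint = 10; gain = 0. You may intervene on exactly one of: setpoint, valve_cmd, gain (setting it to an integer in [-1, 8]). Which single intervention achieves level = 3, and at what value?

set setpoint = 3

Intervening on setpoint: with other inputs at their observed values, level = 2*setpoint - 3. Solving for 3 gives setpoint = 3, within [-1, 8].
Intervening on valve_cmd: level = valve_cmd + 8. Reaching 3 requires valve_cmd = -5, outside [-1, 8].
Intervening on gain: level = 4*gain + 17. Reaching 3 requires gain = -7/2, not an integer.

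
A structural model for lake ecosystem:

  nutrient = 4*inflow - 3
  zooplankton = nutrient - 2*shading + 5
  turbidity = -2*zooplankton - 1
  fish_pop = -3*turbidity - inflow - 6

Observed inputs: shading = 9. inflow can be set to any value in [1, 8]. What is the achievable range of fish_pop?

-76 to 85

Substituting into the zooplankton equation gives zooplankton = 4*inflow - 16.
turbidity becomes -8*inflow + 31.
Substituting into the fish_pop equation gives fish_pop = 23*inflow - 99.
Linear in inflow, so extremes are at the endpoints: inflow = 1 gives fish_pop = -76; inflow = 8 gives fish_pop = 85.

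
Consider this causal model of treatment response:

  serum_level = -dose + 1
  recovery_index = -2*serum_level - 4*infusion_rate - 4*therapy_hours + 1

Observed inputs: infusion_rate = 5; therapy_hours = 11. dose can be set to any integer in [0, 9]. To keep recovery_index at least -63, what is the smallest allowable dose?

dose = 1

Substituting into the recovery_index equation gives recovery_index = 2*dose - 65.
Require 2*dose - 65 ≥ -63, so dose ≥ 1.
The smallest integer in [0, 9] satisfying this is 1.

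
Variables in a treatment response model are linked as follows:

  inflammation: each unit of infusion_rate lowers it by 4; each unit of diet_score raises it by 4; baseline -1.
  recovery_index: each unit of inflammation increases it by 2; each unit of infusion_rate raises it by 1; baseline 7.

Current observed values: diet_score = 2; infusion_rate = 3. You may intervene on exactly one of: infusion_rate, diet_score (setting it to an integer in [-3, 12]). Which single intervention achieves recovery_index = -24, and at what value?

set diet_score = -1

Intervening on infusion_rate: recovery_index = -7*infusion_rate + 21. Reaching -24 requires infusion_rate = 45/7, not an integer.
Intervening on diet_score: with other inputs at their observed values, recovery_index = 8*diet_score - 16. Solving for -24 gives diet_score = -1, within [-3, 12].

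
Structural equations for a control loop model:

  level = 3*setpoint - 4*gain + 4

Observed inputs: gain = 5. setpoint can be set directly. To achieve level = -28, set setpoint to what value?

Substituting into the level equation gives level = 3*setpoint - 16.
Solve 3*setpoint - 16 = -28: setpoint = (-28 + 16) / 3 = -4.

setpoint = -4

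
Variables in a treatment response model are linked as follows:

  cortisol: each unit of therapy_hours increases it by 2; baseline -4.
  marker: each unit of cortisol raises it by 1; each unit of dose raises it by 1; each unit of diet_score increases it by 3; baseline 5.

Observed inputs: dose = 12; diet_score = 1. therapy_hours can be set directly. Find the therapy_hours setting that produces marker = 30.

Substituting into the marker equation gives marker = 2*therapy_hours + 16.
Solve 2*therapy_hours + 16 = 30: therapy_hours = (30 - 16) / 2 = 7.

therapy_hours = 7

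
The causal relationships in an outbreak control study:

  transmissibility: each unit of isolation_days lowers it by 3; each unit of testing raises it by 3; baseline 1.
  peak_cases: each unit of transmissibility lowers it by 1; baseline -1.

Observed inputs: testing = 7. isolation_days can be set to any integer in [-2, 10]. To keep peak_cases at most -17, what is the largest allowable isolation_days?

Substituting into the transmissibility equation gives transmissibility = -3*isolation_days + 22.
So peak_cases = 3*isolation_days - 23.
Require 3*isolation_days - 23 ≤ -17, so isolation_days ≤ 2.
The largest integer in [-2, 10] satisfying this is 2.

isolation_days = 2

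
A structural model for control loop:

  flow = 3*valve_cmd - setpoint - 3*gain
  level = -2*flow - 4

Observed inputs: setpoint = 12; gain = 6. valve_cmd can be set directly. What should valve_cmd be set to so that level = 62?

Substituting into the flow equation gives flow = 3*valve_cmd - 30.
This gives level = -6*valve_cmd + 56.
Solve -6*valve_cmd + 56 = 62: valve_cmd = (62 - 56) / -6 = -1.

valve_cmd = -1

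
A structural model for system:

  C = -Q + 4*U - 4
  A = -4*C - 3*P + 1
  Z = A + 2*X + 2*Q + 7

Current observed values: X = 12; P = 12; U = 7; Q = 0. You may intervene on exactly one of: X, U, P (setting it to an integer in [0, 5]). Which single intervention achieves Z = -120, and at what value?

Intervening on X: with other inputs at their observed values, Z = 2*X - 124. Solving for -120 gives X = 2, within [0, 5].
Intervening on U: Z = -16*U + 12. Reaching -120 requires U = 33/4, not an integer.
Intervening on P: Z = -3*P - 64. Reaching -120 requires P = 56/3, not an integer.

set X = 2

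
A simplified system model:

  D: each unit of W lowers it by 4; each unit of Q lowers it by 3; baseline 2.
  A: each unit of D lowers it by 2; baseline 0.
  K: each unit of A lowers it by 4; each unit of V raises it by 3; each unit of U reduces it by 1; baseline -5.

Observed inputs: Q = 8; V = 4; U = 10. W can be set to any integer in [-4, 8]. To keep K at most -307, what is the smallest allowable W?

Substituting into the D equation gives D = -4*W - 22.
This gives A = 8*W + 44.
This gives K = -32*W - 179.
Require -32*W - 179 ≤ -307, so W ≥ 4.
The smallest integer in [-4, 8] satisfying this is 4.

W = 4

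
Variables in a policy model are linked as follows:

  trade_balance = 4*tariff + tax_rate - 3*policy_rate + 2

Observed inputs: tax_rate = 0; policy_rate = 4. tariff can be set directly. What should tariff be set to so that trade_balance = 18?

tariff = 7

Substituting into the trade_balance equation gives trade_balance = 4*tariff - 10.
Solve 4*tariff - 10 = 18: tariff = (18 + 10) / 4 = 7.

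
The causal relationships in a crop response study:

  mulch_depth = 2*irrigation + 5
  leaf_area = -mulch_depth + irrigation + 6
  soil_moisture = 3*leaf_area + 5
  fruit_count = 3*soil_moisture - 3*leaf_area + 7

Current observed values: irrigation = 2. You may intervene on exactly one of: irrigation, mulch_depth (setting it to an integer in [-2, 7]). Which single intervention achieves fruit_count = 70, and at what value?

Intervening on irrigation: fruit_count = -6*irrigation + 28. Reaching 70 requires irrigation = -7, outside [-2, 7].
Intervening on mulch_depth: with other inputs at their observed values, fruit_count = -6*mulch_depth + 70. Solving for 70 gives mulch_depth = 0, within [-2, 7].

set mulch_depth = 0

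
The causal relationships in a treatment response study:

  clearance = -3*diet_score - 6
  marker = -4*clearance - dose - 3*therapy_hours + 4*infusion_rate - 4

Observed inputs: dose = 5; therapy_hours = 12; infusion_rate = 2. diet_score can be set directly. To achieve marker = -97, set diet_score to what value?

Substituting into the marker equation gives marker = 12*diet_score - 13.
Solve 12*diet_score - 13 = -97: diet_score = (-97 + 13) / 12 = -7.

diet_score = -7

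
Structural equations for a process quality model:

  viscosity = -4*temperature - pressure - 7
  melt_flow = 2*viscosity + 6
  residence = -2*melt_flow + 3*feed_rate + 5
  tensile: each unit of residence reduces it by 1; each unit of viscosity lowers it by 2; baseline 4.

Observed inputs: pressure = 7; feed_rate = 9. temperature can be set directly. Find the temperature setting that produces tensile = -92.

temperature = 6

Substituting into the viscosity equation gives viscosity = -4*temperature - 14.
So melt_flow = -8*temperature - 22.
Substituting into the residence equation gives residence = 16*temperature + 76.
Substituting into the tensile equation gives tensile = -8*temperature - 44.
Solve -8*temperature - 44 = -92: temperature = (-92 + 44) / -8 = 6.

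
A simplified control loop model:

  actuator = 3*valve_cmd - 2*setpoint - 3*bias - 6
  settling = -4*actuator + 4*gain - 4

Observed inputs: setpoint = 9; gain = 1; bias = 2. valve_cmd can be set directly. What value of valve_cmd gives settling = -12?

Substituting into the actuator equation gives actuator = 3*valve_cmd - 30.
This gives settling = -12*valve_cmd + 120.
Solve -12*valve_cmd + 120 = -12: valve_cmd = (-12 - 120) / -12 = 11.

valve_cmd = 11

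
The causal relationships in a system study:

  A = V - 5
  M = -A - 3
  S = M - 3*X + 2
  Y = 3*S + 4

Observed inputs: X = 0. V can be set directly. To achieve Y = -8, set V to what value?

V = 8

Substituting into the M equation gives M = -V + 2.
Substituting into the S equation gives S = -V + 4.
This gives Y = -3*V + 16.
Solve -3*V + 16 = -8: V = (-8 - 16) / -3 = 8.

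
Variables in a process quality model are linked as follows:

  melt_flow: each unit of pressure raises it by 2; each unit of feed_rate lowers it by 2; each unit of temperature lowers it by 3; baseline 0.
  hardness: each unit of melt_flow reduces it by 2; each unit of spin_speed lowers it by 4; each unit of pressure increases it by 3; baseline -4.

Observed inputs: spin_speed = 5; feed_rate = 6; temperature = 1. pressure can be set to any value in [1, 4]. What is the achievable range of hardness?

Substituting into the melt_flow equation gives melt_flow = 2*pressure - 15.
So hardness = -pressure + 6.
Linear in pressure, so extremes are at the endpoints: pressure = 1 gives hardness = 5; pressure = 4 gives hardness = 2.

2 to 5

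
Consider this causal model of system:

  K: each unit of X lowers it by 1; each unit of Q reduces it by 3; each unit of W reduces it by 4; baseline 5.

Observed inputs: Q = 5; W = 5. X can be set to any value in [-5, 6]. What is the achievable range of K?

Substituting into the K equation gives K = -X - 30.
Linear in X, so extremes are at the endpoints: X = -5 gives K = -25; X = 6 gives K = -36.

-36 to -25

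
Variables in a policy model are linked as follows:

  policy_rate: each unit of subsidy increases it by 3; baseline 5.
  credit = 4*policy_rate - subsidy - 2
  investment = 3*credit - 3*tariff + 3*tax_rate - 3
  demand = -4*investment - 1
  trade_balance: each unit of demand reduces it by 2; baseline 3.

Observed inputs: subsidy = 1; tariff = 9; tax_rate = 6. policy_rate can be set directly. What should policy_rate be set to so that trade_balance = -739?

policy_rate = -6

Intervening on policy_rate fixes its value directly, overriding its dependence on subsidy.
Substituting into the credit equation gives credit = 4*policy_rate - 3.
This gives investment = 12*policy_rate - 21.
Substituting into the demand equation gives demand = -48*policy_rate + 83.
This gives trade_balance = 96*policy_rate - 163.
Solve 96*policy_rate - 163 = -739: policy_rate = (-739 + 163) / 96 = -6.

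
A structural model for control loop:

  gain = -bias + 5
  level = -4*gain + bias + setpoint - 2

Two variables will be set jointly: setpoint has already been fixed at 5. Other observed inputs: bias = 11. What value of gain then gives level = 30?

gain = -4

With setpoint held at 5:
Intervening on gain fixes its value directly, overriding its dependence on bias.
Substituting into the level equation gives level = -4*gain + 14.
Solve -4*gain + 14 = 30: gain = (30 - 14) / -4 = -4.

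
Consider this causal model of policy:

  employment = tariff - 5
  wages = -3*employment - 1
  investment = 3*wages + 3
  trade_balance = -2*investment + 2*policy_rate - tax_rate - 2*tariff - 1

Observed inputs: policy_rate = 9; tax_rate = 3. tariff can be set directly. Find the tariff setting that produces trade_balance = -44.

Substituting into the wages equation gives wages = -3*tariff + 14.
Substituting into the investment equation gives investment = -9*tariff + 45.
Substituting into the trade_balance equation gives trade_balance = 16*tariff - 76.
Solve 16*tariff - 76 = -44: tariff = (-44 + 76) / 16 = 2.

tariff = 2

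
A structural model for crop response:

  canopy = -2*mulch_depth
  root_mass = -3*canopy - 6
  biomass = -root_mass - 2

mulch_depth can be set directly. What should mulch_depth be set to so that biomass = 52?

mulch_depth = -8

Substituting into the root_mass equation gives root_mass = 6*mulch_depth - 6.
So biomass = -6*mulch_depth + 4.
Solve -6*mulch_depth + 4 = 52: mulch_depth = (52 - 4) / -6 = -8.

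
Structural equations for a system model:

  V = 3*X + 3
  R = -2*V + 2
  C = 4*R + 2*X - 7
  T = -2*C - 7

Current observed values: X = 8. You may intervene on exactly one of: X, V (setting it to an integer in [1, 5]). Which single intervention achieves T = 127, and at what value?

set X = 2

Intervening on X: with other inputs at their observed values, T = 44*X + 39. Solving for 127 gives X = 2, within [1, 5].
Intervening on V: T = 16*V - 41. Reaching 127 requires V = 21/2, not an integer.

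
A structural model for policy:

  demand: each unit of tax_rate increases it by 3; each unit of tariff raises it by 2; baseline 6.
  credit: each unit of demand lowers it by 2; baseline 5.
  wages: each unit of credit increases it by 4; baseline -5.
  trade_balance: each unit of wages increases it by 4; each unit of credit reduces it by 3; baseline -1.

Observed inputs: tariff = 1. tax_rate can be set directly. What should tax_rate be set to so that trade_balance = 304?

Substituting into the demand equation gives demand = 3*tax_rate + 8.
Substituting into the credit equation gives credit = -6*tax_rate - 11.
Substituting into the wages equation gives wages = -24*tax_rate - 49.
Substituting into the trade_balance equation gives trade_balance = -78*tax_rate - 164.
Solve -78*tax_rate - 164 = 304: tax_rate = (304 + 164) / -78 = -6.

tax_rate = -6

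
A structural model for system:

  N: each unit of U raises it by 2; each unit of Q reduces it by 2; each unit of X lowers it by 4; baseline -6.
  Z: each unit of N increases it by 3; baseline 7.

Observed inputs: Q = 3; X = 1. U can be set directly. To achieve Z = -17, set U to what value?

Substituting into the N equation gives N = 2*U - 16.
Substituting into the Z equation gives Z = 6*U - 41.
Solve 6*U - 41 = -17: U = (-17 + 41) / 6 = 4.

U = 4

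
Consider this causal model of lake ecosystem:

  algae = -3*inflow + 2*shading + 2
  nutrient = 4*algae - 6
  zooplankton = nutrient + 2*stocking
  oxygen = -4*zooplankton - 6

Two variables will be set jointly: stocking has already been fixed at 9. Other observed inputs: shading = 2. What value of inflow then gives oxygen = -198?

inflow = -1

With stocking held at 9:
Substituting into the algae equation gives algae = -3*inflow + 6.
Substituting into the nutrient equation gives nutrient = -12*inflow + 18.
Substituting into the zooplankton equation gives zooplankton = -12*inflow + 36.
Substituting into the oxygen equation gives oxygen = 48*inflow - 150.
Solve 48*inflow - 150 = -198: inflow = (-198 + 150) / 48 = -1.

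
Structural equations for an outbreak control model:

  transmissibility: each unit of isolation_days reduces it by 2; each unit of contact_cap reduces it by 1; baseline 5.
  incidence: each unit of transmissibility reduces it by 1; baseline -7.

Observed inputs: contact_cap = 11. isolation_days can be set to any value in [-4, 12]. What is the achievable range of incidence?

Substituting into the transmissibility equation gives transmissibility = -2*isolation_days - 6.
Substituting into the incidence equation gives incidence = 2*isolation_days - 1.
Linear in isolation_days, so extremes are at the endpoints: isolation_days = -4 gives incidence = -9; isolation_days = 12 gives incidence = 23.

-9 to 23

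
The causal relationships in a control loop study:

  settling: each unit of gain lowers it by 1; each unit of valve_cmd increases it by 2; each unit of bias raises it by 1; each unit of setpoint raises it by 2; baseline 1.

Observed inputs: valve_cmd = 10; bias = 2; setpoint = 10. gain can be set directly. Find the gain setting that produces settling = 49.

Substituting into the settling equation gives settling = -gain + 43.
Solve -gain + 43 = 49: gain = (49 - 43) / -1 = -6.

gain = -6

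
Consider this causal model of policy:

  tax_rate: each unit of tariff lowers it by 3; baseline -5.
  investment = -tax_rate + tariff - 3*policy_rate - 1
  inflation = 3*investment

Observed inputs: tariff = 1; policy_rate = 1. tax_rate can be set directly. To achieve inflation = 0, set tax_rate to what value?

tax_rate = -3

Intervening on tax_rate fixes its value directly, overriding its dependence on tariff.
Substituting into the investment equation gives investment = -tax_rate - 3.
So inflation = -3*tax_rate - 9.
Solve -3*tax_rate - 9 = 0: tax_rate = (0 + 9) / -3 = -3.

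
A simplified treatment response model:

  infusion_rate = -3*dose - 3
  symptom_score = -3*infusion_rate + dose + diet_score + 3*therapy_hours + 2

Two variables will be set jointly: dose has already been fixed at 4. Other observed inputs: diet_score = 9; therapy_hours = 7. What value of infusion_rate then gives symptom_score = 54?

With dose held at 4:
Intervening on infusion_rate fixes its value directly, overriding its dependence on dose.
Substituting into the symptom_score equation gives symptom_score = -3*infusion_rate + 36.
Solve -3*infusion_rate + 36 = 54: infusion_rate = (54 - 36) / -3 = -6.

infusion_rate = -6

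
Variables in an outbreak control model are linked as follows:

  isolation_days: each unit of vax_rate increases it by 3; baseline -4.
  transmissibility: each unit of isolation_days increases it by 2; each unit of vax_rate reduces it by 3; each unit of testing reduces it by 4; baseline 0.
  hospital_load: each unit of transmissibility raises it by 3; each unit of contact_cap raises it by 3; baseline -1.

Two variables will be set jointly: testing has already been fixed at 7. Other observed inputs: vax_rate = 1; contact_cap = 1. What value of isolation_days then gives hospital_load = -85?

With testing held at 7:
Intervening on isolation_days fixes its value directly, overriding its dependence on vax_rate.
Substituting into the transmissibility equation gives transmissibility = 2*isolation_days - 31.
Substituting into the hospital_load equation gives hospital_load = 6*isolation_days - 91.
Solve 6*isolation_days - 91 = -85: isolation_days = (-85 + 91) / 6 = 1.

isolation_days = 1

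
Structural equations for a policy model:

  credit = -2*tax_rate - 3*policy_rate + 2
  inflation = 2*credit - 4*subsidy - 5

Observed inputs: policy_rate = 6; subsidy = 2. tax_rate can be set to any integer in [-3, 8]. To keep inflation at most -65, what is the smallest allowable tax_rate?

tax_rate = 5

Substituting into the credit equation gives credit = -2*tax_rate - 16.
Substituting into the inflation equation gives inflation = -4*tax_rate - 45.
Require -4*tax_rate - 45 ≤ -65, so tax_rate ≥ 5.
The smallest integer in [-3, 8] satisfying this is 5.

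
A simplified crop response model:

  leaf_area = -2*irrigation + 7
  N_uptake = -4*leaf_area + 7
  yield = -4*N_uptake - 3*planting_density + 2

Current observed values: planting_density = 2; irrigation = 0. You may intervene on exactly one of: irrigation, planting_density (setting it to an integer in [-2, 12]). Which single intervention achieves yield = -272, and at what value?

Intervening on irrigation: with other inputs at their observed values, yield = -32*irrigation + 80. Solving for -272 gives irrigation = 11, within [-2, 12].
Intervening on planting_density: yield = -3*planting_density + 86. Reaching -272 requires planting_density = 358/3, not an integer.

set irrigation = 11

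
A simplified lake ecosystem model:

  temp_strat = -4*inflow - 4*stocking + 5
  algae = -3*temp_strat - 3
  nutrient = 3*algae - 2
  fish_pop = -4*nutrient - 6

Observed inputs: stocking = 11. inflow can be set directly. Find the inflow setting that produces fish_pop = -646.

Substituting into the temp_strat equation gives temp_strat = -4*inflow - 39.
So algae = 12*inflow + 114.
Substituting into the nutrient equation gives nutrient = 36*inflow + 340.
This gives fish_pop = -144*inflow - 1366.
Solve -144*inflow - 1366 = -646: inflow = (-646 + 1366) / -144 = -5.

inflow = -5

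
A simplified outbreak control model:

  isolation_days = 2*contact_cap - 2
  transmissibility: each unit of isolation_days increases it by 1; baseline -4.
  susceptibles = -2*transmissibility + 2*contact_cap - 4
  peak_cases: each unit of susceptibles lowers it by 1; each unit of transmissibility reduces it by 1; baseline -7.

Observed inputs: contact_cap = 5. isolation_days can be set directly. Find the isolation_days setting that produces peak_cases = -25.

isolation_days = -8

Intervening on isolation_days fixes its value directly, overriding its dependence on contact_cap.
Substituting into the susceptibles equation gives susceptibles = -2*isolation_days + 14.
Substituting into the peak_cases equation gives peak_cases = isolation_days - 17.
Solve isolation_days - 17 = -25: isolation_days = (-25 + 17) / 1 = -8.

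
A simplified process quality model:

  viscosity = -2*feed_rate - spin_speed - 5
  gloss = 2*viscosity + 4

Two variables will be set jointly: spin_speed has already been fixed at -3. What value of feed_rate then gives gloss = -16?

With spin_speed held at -3:
Substituting into the viscosity equation gives viscosity = -2*feed_rate - 2.
gloss becomes -4*feed_rate.
Solve -4*feed_rate = -16: feed_rate = -16 / -4 = 4.

feed_rate = 4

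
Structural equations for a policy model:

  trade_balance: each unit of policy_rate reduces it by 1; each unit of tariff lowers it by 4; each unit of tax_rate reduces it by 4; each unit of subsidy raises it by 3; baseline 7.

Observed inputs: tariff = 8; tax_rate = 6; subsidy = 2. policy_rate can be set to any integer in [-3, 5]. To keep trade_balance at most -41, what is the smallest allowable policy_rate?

Substituting into the trade_balance equation gives trade_balance = -policy_rate - 43.
Require -policy_rate - 43 ≤ -41, so policy_rate ≥ -2.
The smallest integer in [-3, 5] satisfying this is -2.

policy_rate = -2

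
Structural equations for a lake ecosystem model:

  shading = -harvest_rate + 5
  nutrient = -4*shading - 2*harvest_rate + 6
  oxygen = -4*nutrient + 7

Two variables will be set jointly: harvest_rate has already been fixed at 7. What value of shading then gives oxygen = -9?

shading = -3

With harvest_rate held at 7:
Intervening on shading fixes its value directly, overriding its dependence on harvest_rate.
Substituting into the nutrient equation gives nutrient = -4*shading - 8.
Substituting into the oxygen equation gives oxygen = 16*shading + 39.
Solve 16*shading + 39 = -9: shading = (-9 - 39) / 16 = -3.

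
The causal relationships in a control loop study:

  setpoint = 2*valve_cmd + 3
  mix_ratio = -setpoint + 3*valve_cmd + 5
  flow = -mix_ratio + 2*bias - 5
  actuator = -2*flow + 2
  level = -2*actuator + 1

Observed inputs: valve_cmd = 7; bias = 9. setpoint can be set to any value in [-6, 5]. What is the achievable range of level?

-79 to -35

Intervening on setpoint fixes its value directly, overriding its dependence on valve_cmd.
Substituting into the mix_ratio equation gives mix_ratio = -setpoint + 26.
Substituting into the flow equation gives flow = setpoint - 13.
Substituting into the actuator equation gives actuator = -2*setpoint + 28.
This gives level = 4*setpoint - 55.
Linear in setpoint, so extremes are at the endpoints: setpoint = -6 gives level = -79; setpoint = 5 gives level = -35.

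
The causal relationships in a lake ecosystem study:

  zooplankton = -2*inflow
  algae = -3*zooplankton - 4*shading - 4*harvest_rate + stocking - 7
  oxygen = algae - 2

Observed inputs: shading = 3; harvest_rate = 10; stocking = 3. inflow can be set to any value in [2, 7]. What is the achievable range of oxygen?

-46 to -16

Substituting into the algae equation gives algae = 6*inflow - 56.
Substituting into the oxygen equation gives oxygen = 6*inflow - 58.
Linear in inflow, so extremes are at the endpoints: inflow = 2 gives oxygen = -46; inflow = 7 gives oxygen = -16.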